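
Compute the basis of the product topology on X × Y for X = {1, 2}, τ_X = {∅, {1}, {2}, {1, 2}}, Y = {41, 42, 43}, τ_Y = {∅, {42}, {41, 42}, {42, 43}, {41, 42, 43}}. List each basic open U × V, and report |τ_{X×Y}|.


Basis B = {∅ × ∅, {1} × {42}, {2} × {42}, {1} × {41, 42}, {1} × {42, 43}, {1, 2} × {42}, {2} × {41, 42}, {2} × {42, 43}, {1} × {41, 42, 43}, {2} × {41, 42, 43}, {1, 2} × {41, 42}, {1, 2} × {42, 43}, {1, 2} × {41, 42, 43}}; |τ_{X×Y}| = 25.

Enumerate products U × V with U ∈ τ_X, V ∈ τ_Y (deduplicated):
  ∅ × ∅ = {} (∅)
  {1} × {42} = {(1,42)}
  {2} × {42} = {(2,42)}
  {1} × {41, 42} = {(1,41), (1,42)}
  {1} × {42, 43} = {(1,42), (1,43)}
  {1, 2} × {42} = {(1,42), (2,42)}
  {2} × {41, 42} = {(2,41), (2,42)}
  {2} × {42, 43} = {(2,42), (2,43)}
  {1} × {41, 42, 43} = {(1,41), (1,42), (1,43)}
  {2} × {41, 42, 43} = {(2,41), (2,42), (2,43)}
  {1, 2} × {41, 42} = {(1,41), (1,42), (2,41), (2,42)}
  {1, 2} × {42, 43} = {(1,42), (1,43), (2,42), (2,43)}
  {1, 2} × {41, 42, 43} = {(1,41), (1,42), (1,43), (2,41), (2,42), (2,43)}
These 13 distinct sets form the basis B.
Close under arbitrary unions to get τ_{X×Y}; counting gives |τ_{X×Y}| = 25.


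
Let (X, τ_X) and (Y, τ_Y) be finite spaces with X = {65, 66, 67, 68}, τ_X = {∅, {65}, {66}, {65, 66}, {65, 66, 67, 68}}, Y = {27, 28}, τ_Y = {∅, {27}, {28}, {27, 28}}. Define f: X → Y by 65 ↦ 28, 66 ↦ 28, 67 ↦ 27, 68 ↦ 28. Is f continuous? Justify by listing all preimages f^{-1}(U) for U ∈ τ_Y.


f is NOT continuous.

Compute f^{-1}(U) for each U ∈ τ_Y:
  U = ∅: f^{-1}(U) = ∅ ∈ τ_X ✓.
  U = {27}: f^{-1}(U) = {67} ∉ τ_X ✗.
  U = {28}: f^{-1}(U) = {65, 66, 68} ∉ τ_X ✗.
  U = {27, 28}: f^{-1}(U) = {65, 66, 67, 68} ∈ τ_X ✓.
Found U = {27} with f^{-1}(U) = {67} not in τ_X. Therefore f is NOT continuous.


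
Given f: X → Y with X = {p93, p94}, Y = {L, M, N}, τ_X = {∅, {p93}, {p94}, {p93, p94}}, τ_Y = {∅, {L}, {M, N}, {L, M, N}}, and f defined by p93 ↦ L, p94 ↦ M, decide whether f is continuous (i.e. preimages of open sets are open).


f IS continuous.

Compute f^{-1}(U) for each U ∈ τ_Y:
  U = ∅: f^{-1}(U) = ∅ ∈ τ_X ✓.
  U = {L}: f^{-1}(U) = {p93} ∈ τ_X ✓.
  U = {M, N}: f^{-1}(U) = {p94} ∈ τ_X ✓.
  U = {L, M, N}: f^{-1}(U) = {p93, p94} ∈ τ_X ✓.
Every preimage lies in τ_X, so f IS continuous.


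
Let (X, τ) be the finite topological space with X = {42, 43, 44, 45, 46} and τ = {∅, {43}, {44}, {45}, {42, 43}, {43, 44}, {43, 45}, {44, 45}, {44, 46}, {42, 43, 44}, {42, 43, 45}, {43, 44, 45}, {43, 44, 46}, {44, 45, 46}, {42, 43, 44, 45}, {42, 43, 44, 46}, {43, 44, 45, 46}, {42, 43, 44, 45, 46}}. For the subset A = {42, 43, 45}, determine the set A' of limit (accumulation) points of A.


A' = {42}

For each x ∈ X, list the open sets U ∈ τ with x ∈ U, then check whether U ∩ (A ∖ {x}) ≠ ∅ for every such U.
  x = 42: opens ∋ x are {42, 43}, {42, 43, 44}, {42, 43, 45}, {42, 43, 44, 45}, {42, 43, 44, 46}, {42, 43, 44, 45, 46}; each meets A ∖ {42}, so x IS a limit point.
  x = 43: open {43} ∋ x has {43} ∩ (A ∖ {43}) = ∅, so x is NOT a limit point.
  x = 44: open {44} ∋ x has {44} ∩ (A ∖ {44}) = ∅, so x is NOT a limit point.
  x = 45: open {45} ∋ x has {45} ∩ (A ∖ {45}) = ∅, so x is NOT a limit point.
  x = 46: open {44, 46} ∋ x has {44, 46} ∩ (A ∖ {46}) = ∅, so x is NOT a limit point.
Collecting: A' = {42}.


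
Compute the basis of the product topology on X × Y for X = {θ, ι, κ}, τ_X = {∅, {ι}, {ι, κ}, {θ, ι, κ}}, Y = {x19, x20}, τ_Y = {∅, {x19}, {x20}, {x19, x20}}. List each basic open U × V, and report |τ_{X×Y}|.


Basis B = {∅ × ∅, {ι} × {x19}, {ι} × {x20}, {ι} × {x19, x20}, {ι, κ} × {x19}, {ι, κ} × {x20}, {θ, ι, κ} × {x19}, {θ, ι, κ} × {x20}, {ι, κ} × {x19, x20}, {θ, ι, κ} × {x19, x20}}; |τ_{X×Y}| = 16.

Enumerate products U × V with U ∈ τ_X, V ∈ τ_Y (deduplicated):
  ∅ × ∅ = {} (∅)
  {ι} × {x19} = {(ι,x19)}
  {ι} × {x20} = {(ι,x20)}
  {ι} × {x19, x20} = {(ι,x19), (ι,x20)}
  {ι, κ} × {x19} = {(ι,x19), (κ,x19)}
  {ι, κ} × {x20} = {(ι,x20), (κ,x20)}
  {θ, ι, κ} × {x19} = {(θ,x19), (ι,x19), (κ,x19)}
  {θ, ι, κ} × {x20} = {(θ,x20), (ι,x20), (κ,x20)}
  {ι, κ} × {x19, x20} = {(ι,x19), (ι,x20), (κ,x19), (κ,x20)}
  {θ, ι, κ} × {x19, x20} = {(θ,x19), (θ,x20), (ι,x19), (ι,x20), (κ,x19), (κ,x20)}
These 10 distinct sets form the basis B.
Close under arbitrary unions to get τ_{X×Y}; counting gives |τ_{X×Y}| = 16.


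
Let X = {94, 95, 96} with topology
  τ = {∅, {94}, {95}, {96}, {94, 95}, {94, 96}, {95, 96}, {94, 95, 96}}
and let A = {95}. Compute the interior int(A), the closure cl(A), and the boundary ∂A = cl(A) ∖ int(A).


int(A) = {95}, cl(A) = {95}, ∂A = ∅.

Closed sets in (X, τ) are complements of opens:
  closed(X, τ) = {∅, {94}, {95}, {96}, {94, 95}, {94, 96}, {95, 96}, {94, 95, 96}}.
int(A) = ⋃ {U ∈ τ : U ⊆ A}. Opens contained in A: ∅, {95}.
Taking the union of these: int(A) = {95}.
cl(A) = ⋂ {C closed : A ⊆ C}. Closed sets containing A: {95}, {94, 95}, {95, 96}, {94, 95, 96}.
Intersecting these: cl(A) = {95}.
∂A = cl(A) ∖ int(A) = {95} ∖ {95} = ∅.


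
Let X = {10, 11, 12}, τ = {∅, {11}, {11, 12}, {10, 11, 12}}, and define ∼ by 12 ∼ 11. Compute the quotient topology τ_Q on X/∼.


X/∼ = {[10], [11=12]}; |τ_Q| = 3.

Equivalence classes: [10], [11=12].
Quotient map π: X → X/∼ sends 10 ↦ [10], 11 ↦ [11=12], 12 ↦ [11=12].
For each subset V ⊆ X/∼, compute π^{-1}(V) ⊆ X and check whether π^{-1}(V) ∈ τ. V is open in τ_Q iff π^{-1}(V) ∈ τ.
  V = {}: π^{-1}(V) = ∅ ∈ τ ✓.
  V = {[10]}: π^{-1}(V) = {10} ∉ τ ✗.
  V = {[11=12]}: π^{-1}(V) = {11, 12} ∈ τ ✓.
  V = {[10], [11=12]}: π^{-1}(V) = {10, 11, 12} ∈ τ ✓.
Open sets in the quotient: τ_Q = {{}, {[11=12]}, {[10], [11=12]}} (3 elements).


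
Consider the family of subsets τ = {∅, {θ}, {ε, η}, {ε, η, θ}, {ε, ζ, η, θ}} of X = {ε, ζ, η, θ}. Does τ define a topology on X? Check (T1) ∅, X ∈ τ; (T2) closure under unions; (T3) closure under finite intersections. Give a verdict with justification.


τ IS a topology on X.

Axiom (T1): ∅ ∈ τ? Yes; X ∈ τ? Yes.
Axiom (T2/T3): check pairwise unions and intersections of members of τ.
All pairwise intersections and unions checked — each lies in τ. Therefore τ satisfies (T1), (T2), (T3): it IS a topology on X.


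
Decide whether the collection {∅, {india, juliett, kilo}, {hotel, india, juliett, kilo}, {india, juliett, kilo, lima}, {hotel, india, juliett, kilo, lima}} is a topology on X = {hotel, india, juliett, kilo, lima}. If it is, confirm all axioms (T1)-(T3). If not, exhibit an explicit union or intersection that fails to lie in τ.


τ IS a topology on X.

Axiom (T1): ∅ ∈ τ? Yes; X ∈ τ? Yes.
Axiom (T2/T3): check pairwise unions and intersections of members of τ.
All pairwise intersections and unions checked — each lies in τ. Therefore τ satisfies (T1), (T2), (T3): it IS a topology on X.


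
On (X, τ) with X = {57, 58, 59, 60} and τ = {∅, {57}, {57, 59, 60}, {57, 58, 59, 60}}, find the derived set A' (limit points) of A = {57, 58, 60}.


A' = {58, 59, 60}

For each x ∈ X, list the open sets U ∈ τ with x ∈ U, then check whether U ∩ (A ∖ {x}) ≠ ∅ for every such U.
  x = 57: open {57} ∋ x has {57} ∩ (A ∖ {57}) = ∅, so x is NOT a limit point.
  x = 58: opens ∋ x are {57, 58, 59, 60}; each meets A ∖ {58}, so x IS a limit point.
  x = 59: opens ∋ x are {57, 59, 60}, {57, 58, 59, 60}; each meets A ∖ {59}, so x IS a limit point.
  x = 60: opens ∋ x are {57, 59, 60}, {57, 58, 59, 60}; each meets A ∖ {60}, so x IS a limit point.
Collecting: A' = {58, 59, 60}.


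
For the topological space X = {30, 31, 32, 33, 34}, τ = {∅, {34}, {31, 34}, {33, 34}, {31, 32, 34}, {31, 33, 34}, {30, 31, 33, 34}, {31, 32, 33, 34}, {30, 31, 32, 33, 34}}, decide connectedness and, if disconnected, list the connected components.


(X, τ) is connected.

Find clopen sets (U ∈ τ with X ∖ U ∈ τ):
  U = ∅, X ∖ U = {30, 31, 32, 33, 34} — both open, so U is clopen.
  U = {30, 31, 32, 33, 34}, X ∖ U = ∅ — both open, so U is clopen.
Only trivial clopens (∅ and X) exist, so (X, τ) is connected.
Compute connected components by grouping points that agree on all clopens:
  component: {30, 31, 32, 33, 34}


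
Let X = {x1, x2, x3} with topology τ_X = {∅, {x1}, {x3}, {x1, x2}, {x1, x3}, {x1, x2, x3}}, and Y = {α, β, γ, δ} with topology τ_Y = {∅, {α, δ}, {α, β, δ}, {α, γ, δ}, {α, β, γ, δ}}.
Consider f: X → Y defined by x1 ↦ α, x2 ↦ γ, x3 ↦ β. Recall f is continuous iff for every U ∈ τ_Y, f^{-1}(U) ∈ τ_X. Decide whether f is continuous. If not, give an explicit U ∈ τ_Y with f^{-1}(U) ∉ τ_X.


f IS continuous.

Compute f^{-1}(U) for each U ∈ τ_Y:
  U = ∅: f^{-1}(U) = ∅ ∈ τ_X ✓.
  U = {α, δ}: f^{-1}(U) = {x1} ∈ τ_X ✓.
  U = {α, β, δ}: f^{-1}(U) = {x1, x3} ∈ τ_X ✓.
  U = {α, γ, δ}: f^{-1}(U) = {x1, x2} ∈ τ_X ✓.
  U = {α, β, γ, δ}: f^{-1}(U) = {x1, x2, x3} ∈ τ_X ✓.
Every preimage lies in τ_X, so f IS continuous.


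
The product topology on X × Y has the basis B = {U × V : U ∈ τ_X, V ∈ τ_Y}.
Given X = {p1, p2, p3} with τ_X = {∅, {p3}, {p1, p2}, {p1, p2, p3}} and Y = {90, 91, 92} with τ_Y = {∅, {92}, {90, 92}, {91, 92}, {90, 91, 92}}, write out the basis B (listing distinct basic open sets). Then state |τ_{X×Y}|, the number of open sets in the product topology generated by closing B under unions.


Basis B = {∅ × ∅, {p3} × {92}, {p1, p2} × {92}, {p3} × {90, 92}, {p3} × {91, 92}, {p1, p2, p3} × {92}, {p3} × {90, 91, 92}, {p1, p2} × {90, 92}, {p1, p2} × {91, 92}, {p1, p2} × {90, 91, 92}, {p1, p2, p3} × {90, 92}, {p1, p2, p3} × {91, 92}, {p1, p2, p3} × {90, 91, 92}}; |τ_{X×Y}| = 25.

Enumerate products U × V with U ∈ τ_X, V ∈ τ_Y (deduplicated):
  ∅ × ∅ = {} (∅)
  {p3} × {92} = {(p3,92)}
  {p1, p2} × {92} = {(p1,92), (p2,92)}
  {p3} × {90, 92} = {(p3,90), (p3,92)}
  {p3} × {91, 92} = {(p3,91), (p3,92)}
  {p1, p2, p3} × {92} = {(p1,92), (p2,92), (p3,92)}
  {p3} × {90, 91, 92} = {(p3,90), (p3,91), (p3,92)}
  {p1, p2} × {90, 92} = {(p1,90), (p1,92), (p2,90), (p2,92)}
  {p1, p2} × {91, 92} = {(p1,91), (p1,92), (p2,91), (p2,92)}
  {p1, p2} × {90, 91, 92} = {(p1,90), (p1,91), (p1,92), (p2,90), (p2,91), (p2,92)}
  {p1, p2, p3} × {90, 92} = {(p1,90), (p1,92), (p2,90), (p2,92), (p3,90), (p3,92)}
  {p1, p2, p3} × {91, 92} = {(p1,91), (p1,92), (p2,91), (p2,92), (p3,91), (p3,92)}
  {p1, p2, p3} × {90, 91, 92} = {(p1,90), (p1,91), (p1,92), (p2,90), (p2,91), (p2,92), (p3,90), (p3,91), (p3,92)}
These 13 distinct sets form the basis B.
Close under arbitrary unions to get τ_{X×Y}; counting gives |τ_{X×Y}| = 25.


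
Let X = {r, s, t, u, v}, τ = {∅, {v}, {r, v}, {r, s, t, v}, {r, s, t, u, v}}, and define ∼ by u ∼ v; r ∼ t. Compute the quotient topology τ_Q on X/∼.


X/∼ = {[r=t], [s], [u=v]}; |τ_Q| = 2.

Equivalence classes: [r=t], [s], [u=v].
Quotient map π: X → X/∼ sends r ↦ [r=t], s ↦ [s], t ↦ [r=t], u ↦ [u=v], v ↦ [u=v].
For each subset V ⊆ X/∼, compute π^{-1}(V) ⊆ X and check whether π^{-1}(V) ∈ τ. V is open in τ_Q iff π^{-1}(V) ∈ τ.
  V = {}: π^{-1}(V) = ∅ ∈ τ ✓.
  V = {[r=t]}: π^{-1}(V) = {r, t} ∉ τ ✗.
  V = {[s]}: π^{-1}(V) = {s} ∉ τ ✗.
  V = {[r=t], [s]}: π^{-1}(V) = {r, s, t} ∉ τ ✗.
  V = {[u=v]}: π^{-1}(V) = {u, v} ∉ τ ✗.
  V = {[r=t], [u=v]}: π^{-1}(V) = {r, t, u, v} ∉ τ ✗.
  V = {[s], [u=v]}: π^{-1}(V) = {s, u, v} ∉ τ ✗.
  V = {[r=t], [s], [u=v]}: π^{-1}(V) = {r, s, t, u, v} ∈ τ ✓.
Open sets in the quotient: τ_Q = {{}, {[r=t], [s], [u=v]}} (2 elements).


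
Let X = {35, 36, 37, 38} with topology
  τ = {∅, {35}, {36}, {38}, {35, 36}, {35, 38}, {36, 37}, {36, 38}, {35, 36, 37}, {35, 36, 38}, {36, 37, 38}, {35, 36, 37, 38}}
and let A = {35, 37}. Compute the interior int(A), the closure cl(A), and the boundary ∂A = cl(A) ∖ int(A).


int(A) = {35}, cl(A) = {35, 37}, ∂A = {37}.

Closed sets in (X, τ) are complements of opens:
  closed(X, τ) = {∅, {35}, {37}, {38}, {35, 37}, {35, 38}, {36, 37}, {37, 38}, {35, 36, 37}, {35, 37, 38}, {36, 37, 38}, {35, 36, 37, 38}}.
int(A) = ⋃ {U ∈ τ : U ⊆ A}. Opens contained in A: ∅, {35}.
Taking the union of these: int(A) = {35}.
cl(A) = ⋂ {C closed : A ⊆ C}. Closed sets containing A: {35, 37}, {35, 36, 37}, {35, 37, 38}, {35, 36, 37, 38}.
Intersecting these: cl(A) = {35, 37}.
∂A = cl(A) ∖ int(A) = {35, 37} ∖ {35} = {37}.


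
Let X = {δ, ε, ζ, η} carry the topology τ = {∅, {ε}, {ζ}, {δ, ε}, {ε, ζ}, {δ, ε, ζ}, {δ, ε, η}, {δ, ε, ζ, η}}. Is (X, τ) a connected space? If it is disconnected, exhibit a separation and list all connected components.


(X, τ) is disconnected; components = [{ζ}, {δ, ε, η}].

Find clopen sets (U ∈ τ with X ∖ U ∈ τ):
  U = ∅, X ∖ U = {δ, ε, ζ, η} — both open, so U is clopen.
  U = {ζ}, X ∖ U = {δ, ε, η} — both open, so U is clopen.
  U = {δ, ε, η}, X ∖ U = {ζ} — both open, so U is clopen.
  U = {δ, ε, ζ, η}, X ∖ U = ∅ — both open, so U is clopen.
Nontrivial clopen(s) exist: e.g. {ζ}. So (X, τ) is disconnected.
Compute connected components by grouping points that agree on all clopens:
  component: {ζ}
  component: {δ, ε, η}


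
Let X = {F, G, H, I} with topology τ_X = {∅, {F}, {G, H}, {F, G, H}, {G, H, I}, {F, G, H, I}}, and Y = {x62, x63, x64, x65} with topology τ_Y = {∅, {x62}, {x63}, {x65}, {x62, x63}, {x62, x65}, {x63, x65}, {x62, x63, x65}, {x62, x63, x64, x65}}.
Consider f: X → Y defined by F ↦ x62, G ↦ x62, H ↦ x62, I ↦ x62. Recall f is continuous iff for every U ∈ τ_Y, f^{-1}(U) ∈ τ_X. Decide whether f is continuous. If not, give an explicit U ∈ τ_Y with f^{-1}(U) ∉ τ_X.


f IS continuous.

Compute f^{-1}(U) for each U ∈ τ_Y:
  U = ∅: f^{-1}(U) = ∅ ∈ τ_X ✓.
  U = {x62}: f^{-1}(U) = {F, G, H, I} ∈ τ_X ✓.
  U = {x63}: f^{-1}(U) = ∅ ∈ τ_X ✓.
  U = {x65}: f^{-1}(U) = ∅ ∈ τ_X ✓.
  U = {x62, x63}: f^{-1}(U) = {F, G, H, I} ∈ τ_X ✓.
  U = {x62, x65}: f^{-1}(U) = {F, G, H, I} ∈ τ_X ✓.
  U = {x63, x65}: f^{-1}(U) = ∅ ∈ τ_X ✓.
  U = {x62, x63, x65}: f^{-1}(U) = {F, G, H, I} ∈ τ_X ✓.
  U = {x62, x63, x64, x65}: f^{-1}(U) = {F, G, H, I} ∈ τ_X ✓.
Every preimage lies in τ_X, so f IS continuous.


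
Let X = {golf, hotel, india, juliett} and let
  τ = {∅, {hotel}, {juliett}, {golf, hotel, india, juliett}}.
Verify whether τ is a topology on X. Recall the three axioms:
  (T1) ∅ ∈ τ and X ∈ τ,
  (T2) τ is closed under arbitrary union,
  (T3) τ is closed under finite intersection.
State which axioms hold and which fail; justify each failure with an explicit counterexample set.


τ is NOT a topology on X.

Axiom (T1): ∅ ∈ τ? Yes; X ∈ τ? Yes.
Axiom (T2/T3): check pairwise unions and intersections of members of τ.
Counterexample for (T2): {hotel} ∪ {juliett} = {hotel, juliett} ∉ τ. Therefore τ is NOT a topology.


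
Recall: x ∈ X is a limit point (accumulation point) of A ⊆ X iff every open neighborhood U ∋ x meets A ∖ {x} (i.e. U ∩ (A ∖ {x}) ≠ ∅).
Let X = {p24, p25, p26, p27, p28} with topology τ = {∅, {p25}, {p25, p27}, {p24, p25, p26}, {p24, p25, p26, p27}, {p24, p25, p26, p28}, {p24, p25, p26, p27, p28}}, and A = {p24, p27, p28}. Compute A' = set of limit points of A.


A' = {p26, p28}

For each x ∈ X, list the open sets U ∈ τ with x ∈ U, then check whether U ∩ (A ∖ {x}) ≠ ∅ for every such U.
  x = p24: open {p24, p25, p26} ∋ x has {p24, p25, p26} ∩ (A ∖ {p24}) = ∅, so x is NOT a limit point.
  x = p25: open {p25} ∋ x has {p25} ∩ (A ∖ {p25}) = ∅, so x is NOT a limit point.
  x = p26: opens ∋ x are {p24, p25, p26}, {p24, p25, p26, p27}, {p24, p25, p26, p28}, {p24, p25, p26, p27, p28}; each meets A ∖ {p26}, so x IS a limit point.
  x = p27: open {p25, p27} ∋ x has {p25, p27} ∩ (A ∖ {p27}) = ∅, so x is NOT a limit point.
  x = p28: opens ∋ x are {p24, p25, p26, p28}, {p24, p25, p26, p27, p28}; each meets A ∖ {p28}, so x IS a limit point.
Collecting: A' = {p26, p28}.


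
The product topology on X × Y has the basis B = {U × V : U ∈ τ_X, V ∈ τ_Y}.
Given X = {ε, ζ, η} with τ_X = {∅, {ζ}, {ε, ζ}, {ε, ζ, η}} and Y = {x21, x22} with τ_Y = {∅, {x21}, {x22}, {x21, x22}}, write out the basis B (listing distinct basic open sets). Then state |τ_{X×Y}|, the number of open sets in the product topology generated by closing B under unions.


Basis B = {∅ × ∅, {ζ} × {x21}, {ζ} × {x22}, {ε, ζ} × {x21}, {ε, ζ} × {x22}, {ζ} × {x21, x22}, {ε, ζ, η} × {x21}, {ε, ζ, η} × {x22}, {ε, ζ} × {x21, x22}, {ε, ζ, η} × {x21, x22}}; |τ_{X×Y}| = 16.

Enumerate products U × V with U ∈ τ_X, V ∈ τ_Y (deduplicated):
  ∅ × ∅ = {} (∅)
  {ζ} × {x21} = {(ζ,x21)}
  {ζ} × {x22} = {(ζ,x22)}
  {ε, ζ} × {x21} = {(ε,x21), (ζ,x21)}
  {ε, ζ} × {x22} = {(ε,x22), (ζ,x22)}
  {ζ} × {x21, x22} = {(ζ,x21), (ζ,x22)}
  {ε, ζ, η} × {x21} = {(ε,x21), (ζ,x21), (η,x21)}
  {ε, ζ, η} × {x22} = {(ε,x22), (ζ,x22), (η,x22)}
  {ε, ζ} × {x21, x22} = {(ε,x21), (ε,x22), (ζ,x21), (ζ,x22)}
  {ε, ζ, η} × {x21, x22} = {(ε,x21), (ε,x22), (ζ,x21), (ζ,x22), (η,x21), (η,x22)}
These 10 distinct sets form the basis B.
Close under arbitrary unions to get τ_{X×Y}; counting gives |τ_{X×Y}| = 16.


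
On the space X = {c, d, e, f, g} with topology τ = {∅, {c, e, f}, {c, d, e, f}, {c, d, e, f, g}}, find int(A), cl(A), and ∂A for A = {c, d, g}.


int(A) = ∅, cl(A) = {c, d, e, f, g}, ∂A = {c, d, e, f, g}.

Closed sets in (X, τ) are complements of opens:
  closed(X, τ) = {∅, {g}, {d, g}, {c, d, e, f, g}}.
int(A) = ⋃ {U ∈ τ : U ⊆ A}. Opens contained in A: ∅.
Taking the union of these: int(A) = ∅.
cl(A) = ⋂ {C closed : A ⊆ C}. Closed sets containing A: {c, d, e, f, g}.
Intersecting these: cl(A) = {c, d, e, f, g}.
∂A = cl(A) ∖ int(A) = {c, d, e, f, g} ∖ ∅ = {c, d, e, f, g}.


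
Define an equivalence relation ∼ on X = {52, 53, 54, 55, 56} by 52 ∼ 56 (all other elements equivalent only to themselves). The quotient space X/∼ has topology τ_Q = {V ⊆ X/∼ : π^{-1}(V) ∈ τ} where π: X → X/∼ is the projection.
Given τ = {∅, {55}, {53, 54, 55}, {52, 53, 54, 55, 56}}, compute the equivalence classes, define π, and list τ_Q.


X/∼ = {[52=56], [53], [54], [55]}; |τ_Q| = 4.

Equivalence classes: [52=56], [53], [54], [55].
Quotient map π: X → X/∼ sends 52 ↦ [52=56], 53 ↦ [53], 54 ↦ [54], 55 ↦ [55], 56 ↦ [52=56].
For each subset V ⊆ X/∼, compute π^{-1}(V) ⊆ X and check whether π^{-1}(V) ∈ τ. V is open in τ_Q iff π^{-1}(V) ∈ τ.
  V = {}: π^{-1}(V) = ∅ ∈ τ ✓.
  V = {[52=56]}: π^{-1}(V) = {52, 56} ∉ τ ✗.
  V = {[53]}: π^{-1}(V) = {53} ∉ τ ✗.
  V = {[52=56], [53]}: π^{-1}(V) = {52, 53, 56} ∉ τ ✗.
  V = {[54]}: π^{-1}(V) = {54} ∉ τ ✗.
  V = {[52=56], [54]}: π^{-1}(V) = {52, 54, 56} ∉ τ ✗.
  V = {[53], [54]}: π^{-1}(V) = {53, 54} ∉ τ ✗.
  V = {[52=56], [53], [54]}: π^{-1}(V) = {52, 53, 54, 56} ∉ τ ✗.
  V = {[55]}: π^{-1}(V) = {55} ∈ τ ✓.
  V = {[52=56], [55]}: π^{-1}(V) = {52, 55, 56} ∉ τ ✗.
  V = {[53], [55]}: π^{-1}(V) = {53, 55} ∉ τ ✗.
  V = {[52=56], [53], [55]}: π^{-1}(V) = {52, 53, 55, 56} ∉ τ ✗.
  V = {[54], [55]}: π^{-1}(V) = {54, 55} ∉ τ ✗.
  V = {[52=56], [54], [55]}: π^{-1}(V) = {52, 54, 55, 56} ∉ τ ✗.
  V = {[53], [54], [55]}: π^{-1}(V) = {53, 54, 55} ∈ τ ✓.
  V = {[52=56], [53], [54], [55]}: π^{-1}(V) = {52, 53, 54, 55, 56} ∈ τ ✓.
Open sets in the quotient: τ_Q = {{}, {[55]}, {[53], [54], [55]}, {[52=56], [53], [54], [55]}} (4 elements).


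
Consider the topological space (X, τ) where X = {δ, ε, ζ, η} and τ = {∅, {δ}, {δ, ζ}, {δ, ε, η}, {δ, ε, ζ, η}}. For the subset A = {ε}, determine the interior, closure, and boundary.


int(A) = ∅, cl(A) = {ε, η}, ∂A = {ε, η}.

Closed sets in (X, τ) are complements of opens:
  closed(X, τ) = {∅, {ζ}, {ε, η}, {ε, ζ, η}, {δ, ε, ζ, η}}.
int(A) = ⋃ {U ∈ τ : U ⊆ A}. Opens contained in A: ∅.
Taking the union of these: int(A) = ∅.
cl(A) = ⋂ {C closed : A ⊆ C}. Closed sets containing A: {ε, η}, {ε, ζ, η}, {δ, ε, ζ, η}.
Intersecting these: cl(A) = {ε, η}.
∂A = cl(A) ∖ int(A) = {ε, η} ∖ ∅ = {ε, η}.


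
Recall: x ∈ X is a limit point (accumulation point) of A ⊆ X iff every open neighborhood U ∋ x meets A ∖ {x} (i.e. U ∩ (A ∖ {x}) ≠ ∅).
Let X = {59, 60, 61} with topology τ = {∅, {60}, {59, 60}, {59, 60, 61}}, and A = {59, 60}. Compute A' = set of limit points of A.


A' = {59, 61}

For each x ∈ X, list the open sets U ∈ τ with x ∈ U, then check whether U ∩ (A ∖ {x}) ≠ ∅ for every such U.
  x = 59: opens ∋ x are {59, 60}, {59, 60, 61}; each meets A ∖ {59}, so x IS a limit point.
  x = 60: open {60} ∋ x has {60} ∩ (A ∖ {60}) = ∅, so x is NOT a limit point.
  x = 61: opens ∋ x are {59, 60, 61}; each meets A ∖ {61}, so x IS a limit point.
Collecting: A' = {59, 61}.


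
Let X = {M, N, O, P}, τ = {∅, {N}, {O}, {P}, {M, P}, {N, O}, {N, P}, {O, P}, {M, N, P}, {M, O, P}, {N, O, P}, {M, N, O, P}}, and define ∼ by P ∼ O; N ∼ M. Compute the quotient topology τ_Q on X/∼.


X/∼ = {[M=N], [O=P]}; |τ_Q| = 3.

Equivalence classes: [M=N], [O=P].
Quotient map π: X → X/∼ sends M ↦ [M=N], N ↦ [M=N], O ↦ [O=P], P ↦ [O=P].
For each subset V ⊆ X/∼, compute π^{-1}(V) ⊆ X and check whether π^{-1}(V) ∈ τ. V is open in τ_Q iff π^{-1}(V) ∈ τ.
  V = {}: π^{-1}(V) = ∅ ∈ τ ✓.
  V = {[M=N]}: π^{-1}(V) = {M, N} ∉ τ ✗.
  V = {[O=P]}: π^{-1}(V) = {O, P} ∈ τ ✓.
  V = {[M=N], [O=P]}: π^{-1}(V) = {M, N, O, P} ∈ τ ✓.
Open sets in the quotient: τ_Q = {{}, {[O=P]}, {[M=N], [O=P]}} (3 elements).


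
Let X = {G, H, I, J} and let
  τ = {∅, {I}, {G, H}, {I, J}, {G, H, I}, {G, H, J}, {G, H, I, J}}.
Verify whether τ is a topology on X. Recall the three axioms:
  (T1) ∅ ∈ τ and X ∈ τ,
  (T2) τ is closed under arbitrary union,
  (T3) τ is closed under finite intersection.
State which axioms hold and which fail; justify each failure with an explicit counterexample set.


τ is NOT a topology on X.

Axiom (T1): ∅ ∈ τ? Yes; X ∈ τ? Yes.
Axiom (T2/T3): check pairwise unions and intersections of members of τ.
Counterexample for (T3): {I, J} ∩ {G, H, J} = {J} ∉ τ. Therefore τ is NOT a topology.


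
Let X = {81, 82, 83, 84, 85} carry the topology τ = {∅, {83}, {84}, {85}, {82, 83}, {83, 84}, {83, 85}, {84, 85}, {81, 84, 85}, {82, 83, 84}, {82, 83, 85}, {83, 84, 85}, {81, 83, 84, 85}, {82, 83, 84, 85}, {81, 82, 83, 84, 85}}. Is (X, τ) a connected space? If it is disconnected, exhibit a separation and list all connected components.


(X, τ) is disconnected; components = [{82, 83}, {81, 84, 85}].

Find clopen sets (U ∈ τ with X ∖ U ∈ τ):
  U = ∅, X ∖ U = {81, 82, 83, 84, 85} — both open, so U is clopen.
  U = {82, 83}, X ∖ U = {81, 84, 85} — both open, so U is clopen.
  U = {81, 84, 85}, X ∖ U = {82, 83} — both open, so U is clopen.
  U = {81, 82, 83, 84, 85}, X ∖ U = ∅ — both open, so U is clopen.
Nontrivial clopen(s) exist: e.g. {81, 84, 85}. So (X, τ) is disconnected.
Compute connected components by grouping points that agree on all clopens:
  component: {82, 83}
  component: {81, 84, 85}


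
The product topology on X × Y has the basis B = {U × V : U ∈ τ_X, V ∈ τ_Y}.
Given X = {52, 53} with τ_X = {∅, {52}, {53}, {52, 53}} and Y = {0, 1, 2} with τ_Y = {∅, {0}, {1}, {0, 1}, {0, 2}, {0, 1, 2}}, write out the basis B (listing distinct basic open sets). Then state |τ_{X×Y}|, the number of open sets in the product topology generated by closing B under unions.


Basis B = {∅ × ∅, {52} × {0}, {52} × {1}, {53} × {0}, {53} × {1}, {52} × {0, 1}, {52} × {0, 2}, {52, 53} × {0}, {52, 53} × {1}, {53} × {0, 1}, {53} × {0, 2}, {52} × {0, 1, 2}, {53} × {0, 1, 2}, {52, 53} × {0, 1}, {52, 53} × {0, 2}, {52, 53} × {0, 1, 2}}; |τ_{X×Y}| = 36.

Enumerate products U × V with U ∈ τ_X, V ∈ τ_Y (deduplicated):
  ∅ × ∅ = {} (∅)
  {52} × {0} = {(52,0)}
  {52} × {1} = {(52,1)}
  {53} × {0} = {(53,0)}
  {53} × {1} = {(53,1)}
  {52} × {0, 1} = {(52,0), (52,1)}
  {52} × {0, 2} = {(52,0), (52,2)}
  {52, 53} × {0} = {(52,0), (53,0)}
  {52, 53} × {1} = {(52,1), (53,1)}
  {53} × {0, 1} = {(53,0), (53,1)}
  {53} × {0, 2} = {(53,0), (53,2)}
  {52} × {0, 1, 2} = {(52,0), (52,1), (52,2)}
  {53} × {0, 1, 2} = {(53,0), (53,1), (53,2)}
  {52, 53} × {0, 1} = {(52,0), (52,1), (53,0), (53,1)}
  {52, 53} × {0, 2} = {(52,0), (52,2), (53,0), (53,2)}
  {52, 53} × {0, 1, 2} = {(52,0), (52,1), (52,2), (53,0), (53,1), (53,2)}
These 16 distinct sets form the basis B.
Close under arbitrary unions to get τ_{X×Y}; counting gives |τ_{X×Y}| = 36.


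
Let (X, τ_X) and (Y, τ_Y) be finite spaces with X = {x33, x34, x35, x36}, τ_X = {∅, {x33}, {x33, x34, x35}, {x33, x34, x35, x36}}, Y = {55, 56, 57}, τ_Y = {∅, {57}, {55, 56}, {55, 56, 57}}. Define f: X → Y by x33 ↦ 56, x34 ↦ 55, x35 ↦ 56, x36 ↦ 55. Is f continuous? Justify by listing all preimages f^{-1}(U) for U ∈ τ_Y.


f IS continuous.

Compute f^{-1}(U) for each U ∈ τ_Y:
  U = ∅: f^{-1}(U) = ∅ ∈ τ_X ✓.
  U = {57}: f^{-1}(U) = ∅ ∈ τ_X ✓.
  U = {55, 56}: f^{-1}(U) = {x33, x34, x35, x36} ∈ τ_X ✓.
  U = {55, 56, 57}: f^{-1}(U) = {x33, x34, x35, x36} ∈ τ_X ✓.
Every preimage lies in τ_X, so f IS continuous.


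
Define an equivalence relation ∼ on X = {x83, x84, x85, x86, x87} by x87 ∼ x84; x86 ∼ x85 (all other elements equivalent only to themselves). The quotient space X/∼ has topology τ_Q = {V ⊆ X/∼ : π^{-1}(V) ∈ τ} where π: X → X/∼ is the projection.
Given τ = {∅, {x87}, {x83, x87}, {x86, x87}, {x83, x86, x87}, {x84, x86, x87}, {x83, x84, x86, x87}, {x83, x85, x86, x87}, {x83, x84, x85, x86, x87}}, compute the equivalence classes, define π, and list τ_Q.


X/∼ = {[x83], [x84=x87], [x85=x86]}; |τ_Q| = 2.

Equivalence classes: [x83], [x84=x87], [x85=x86].
Quotient map π: X → X/∼ sends x83 ↦ [x83], x84 ↦ [x84=x87], x85 ↦ [x85=x86], x86 ↦ [x85=x86], x87 ↦ [x84=x87].
For each subset V ⊆ X/∼, compute π^{-1}(V) ⊆ X and check whether π^{-1}(V) ∈ τ. V is open in τ_Q iff π^{-1}(V) ∈ τ.
  V = {}: π^{-1}(V) = ∅ ∈ τ ✓.
  V = {[x83]}: π^{-1}(V) = {x83} ∉ τ ✗.
  V = {[x84=x87]}: π^{-1}(V) = {x84, x87} ∉ τ ✗.
  V = {[x83], [x84=x87]}: π^{-1}(V) = {x83, x84, x87} ∉ τ ✗.
  V = {[x85=x86]}: π^{-1}(V) = {x85, x86} ∉ τ ✗.
  V = {[x83], [x85=x86]}: π^{-1}(V) = {x83, x85, x86} ∉ τ ✗.
  V = {[x84=x87], [x85=x86]}: π^{-1}(V) = {x84, x85, x86, x87} ∉ τ ✗.
  V = {[x83], [x84=x87], [x85=x86]}: π^{-1}(V) = {x83, x84, x85, x86, x87} ∈ τ ✓.
Open sets in the quotient: τ_Q = {{}, {[x83], [x84=x87], [x85=x86]}} (2 elements).


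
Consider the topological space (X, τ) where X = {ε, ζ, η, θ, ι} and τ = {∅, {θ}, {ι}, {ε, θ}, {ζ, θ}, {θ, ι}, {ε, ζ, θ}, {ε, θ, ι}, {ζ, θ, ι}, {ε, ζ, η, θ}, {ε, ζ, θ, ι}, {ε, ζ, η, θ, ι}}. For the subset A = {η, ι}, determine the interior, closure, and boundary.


int(A) = {ι}, cl(A) = {η, ι}, ∂A = {η}.

Closed sets in (X, τ) are complements of opens:
  closed(X, τ) = {∅, {η}, {ι}, {ε, η}, {ζ, η}, {η, ι}, {ε, ζ, η}, {ε, η, ι}, {ζ, η, ι}, {ε, ζ, η, θ}, {ε, ζ, η, ι}, {ε, ζ, η, θ, ι}}.
int(A) = ⋃ {U ∈ τ : U ⊆ A}. Opens contained in A: ∅, {ι}.
Taking the union of these: int(A) = {ι}.
cl(A) = ⋂ {C closed : A ⊆ C}. Closed sets containing A: {η, ι}, {ε, η, ι}, {ζ, η, ι}, {ε, ζ, η, ι}, {ε, ζ, η, θ, ι}.
Intersecting these: cl(A) = {η, ι}.
∂A = cl(A) ∖ int(A) = {η, ι} ∖ {ι} = {η}.


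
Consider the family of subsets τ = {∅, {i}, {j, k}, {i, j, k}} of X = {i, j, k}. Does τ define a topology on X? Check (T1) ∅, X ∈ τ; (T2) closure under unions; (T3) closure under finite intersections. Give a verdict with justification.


τ IS a topology on X.

Axiom (T1): ∅ ∈ τ? Yes; X ∈ τ? Yes.
Axiom (T2/T3): check pairwise unions and intersections of members of τ.
All pairwise intersections and unions checked — each lies in τ. Therefore τ satisfies (T1), (T2), (T3): it IS a topology on X.


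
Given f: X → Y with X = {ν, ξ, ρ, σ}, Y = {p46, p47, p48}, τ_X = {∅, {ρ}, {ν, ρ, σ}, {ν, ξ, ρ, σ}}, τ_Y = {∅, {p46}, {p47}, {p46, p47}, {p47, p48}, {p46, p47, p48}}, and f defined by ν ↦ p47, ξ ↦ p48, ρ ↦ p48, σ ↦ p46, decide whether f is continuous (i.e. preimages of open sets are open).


f is NOT continuous.

Compute f^{-1}(U) for each U ∈ τ_Y:
  U = ∅: f^{-1}(U) = ∅ ∈ τ_X ✓.
  U = {p46}: f^{-1}(U) = {σ} ∉ τ_X ✗.
  U = {p47}: f^{-1}(U) = {ν} ∉ τ_X ✗.
  U = {p46, p47}: f^{-1}(U) = {ν, σ} ∉ τ_X ✗.
  U = {p47, p48}: f^{-1}(U) = {ν, ξ, ρ} ∉ τ_X ✗.
  U = {p46, p47, p48}: f^{-1}(U) = {ν, ξ, ρ, σ} ∈ τ_X ✓.
Found U = {p46} with f^{-1}(U) = {σ} not in τ_X. Therefore f is NOT continuous.


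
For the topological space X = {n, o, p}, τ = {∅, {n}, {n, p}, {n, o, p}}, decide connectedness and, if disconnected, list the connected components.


(X, τ) is connected.

Find clopen sets (U ∈ τ with X ∖ U ∈ τ):
  U = ∅, X ∖ U = {n, o, p} — both open, so U is clopen.
  U = {n, o, p}, X ∖ U = ∅ — both open, so U is clopen.
Only trivial clopens (∅ and X) exist, so (X, τ) is connected.
Compute connected components by grouping points that agree on all clopens:
  component: {n, o, p}


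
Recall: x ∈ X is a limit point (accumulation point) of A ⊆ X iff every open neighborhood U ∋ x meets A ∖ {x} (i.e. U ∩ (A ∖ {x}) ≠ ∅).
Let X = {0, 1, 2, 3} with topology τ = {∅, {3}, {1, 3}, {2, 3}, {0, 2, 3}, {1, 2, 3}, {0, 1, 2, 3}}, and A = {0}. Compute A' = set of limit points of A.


A' = ∅

For each x ∈ X, list the open sets U ∈ τ with x ∈ U, then check whether U ∩ (A ∖ {x}) ≠ ∅ for every such U.
  x = 0: open {0, 2, 3} ∋ x has {0, 2, 3} ∩ (A ∖ {0}) = ∅, so x is NOT a limit point.
  x = 1: open {1, 3} ∋ x has {1, 3} ∩ (A ∖ {1}) = ∅, so x is NOT a limit point.
  x = 2: open {2, 3} ∋ x has {2, 3} ∩ (A ∖ {2}) = ∅, so x is NOT a limit point.
  x = 3: open {3} ∋ x has {3} ∩ (A ∖ {3}) = ∅, so x is NOT a limit point.
Collecting: A' = ∅.


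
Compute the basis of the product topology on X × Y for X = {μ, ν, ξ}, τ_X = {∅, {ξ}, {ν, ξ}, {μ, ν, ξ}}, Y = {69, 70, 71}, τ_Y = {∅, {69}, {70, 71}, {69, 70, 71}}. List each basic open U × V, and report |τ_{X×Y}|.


Basis B = {∅ × ∅, {ξ} × {69}, {ν, ξ} × {69}, {ξ} × {70, 71}, {μ, ν, ξ} × {69}, {ξ} × {69, 70, 71}, {ν, ξ} × {70, 71}, {μ, ν, ξ} × {70, 71}, {ν, ξ} × {69, 70, 71}, {μ, ν, ξ} × {69, 70, 71}}; |τ_{X×Y}| = 16.

Enumerate products U × V with U ∈ τ_X, V ∈ τ_Y (deduplicated):
  ∅ × ∅ = {} (∅)
  {ξ} × {69} = {(ξ,69)}
  {ν, ξ} × {69} = {(ν,69), (ξ,69)}
  {ξ} × {70, 71} = {(ξ,70), (ξ,71)}
  {μ, ν, ξ} × {69} = {(μ,69), (ν,69), (ξ,69)}
  {ξ} × {69, 70, 71} = {(ξ,69), (ξ,70), (ξ,71)}
  {ν, ξ} × {70, 71} = {(ν,70), (ν,71), (ξ,70), (ξ,71)}
  {μ, ν, ξ} × {70, 71} = {(μ,70), (μ,71), (ν,70), (ν,71), (ξ,70), (ξ,71)}
  {ν, ξ} × {69, 70, 71} = {(ν,69), (ν,70), (ν,71), (ξ,69), (ξ,70), (ξ,71)}
  {μ, ν, ξ} × {69, 70, 71} = {(μ,69), (μ,70), (μ,71), (ν,69), (ν,70), (ν,71), (ξ,69), (ξ,70), (ξ,71)}
These 10 distinct sets form the basis B.
Close under arbitrary unions to get τ_{X×Y}; counting gives |τ_{X×Y}| = 16.


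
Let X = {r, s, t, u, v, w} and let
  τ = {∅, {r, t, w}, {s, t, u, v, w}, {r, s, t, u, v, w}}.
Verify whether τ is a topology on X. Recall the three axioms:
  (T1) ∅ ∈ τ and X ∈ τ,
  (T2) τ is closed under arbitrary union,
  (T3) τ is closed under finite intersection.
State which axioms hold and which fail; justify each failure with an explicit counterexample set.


τ is NOT a topology on X.

Axiom (T1): ∅ ∈ τ? Yes; X ∈ τ? Yes.
Axiom (T2/T3): check pairwise unions and intersections of members of τ.
Counterexample for (T3): {r, t, w} ∩ {s, t, u, v, w} = {t, w} ∉ τ. Therefore τ is NOT a topology.


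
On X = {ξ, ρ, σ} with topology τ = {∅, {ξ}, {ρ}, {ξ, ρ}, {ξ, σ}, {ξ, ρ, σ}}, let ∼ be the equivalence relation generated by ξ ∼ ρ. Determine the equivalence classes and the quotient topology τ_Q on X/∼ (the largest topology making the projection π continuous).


X/∼ = {[ξ=ρ], [σ]}; |τ_Q| = 3.

Equivalence classes: [ξ=ρ], [σ].
Quotient map π: X → X/∼ sends ξ ↦ [ξ=ρ], ρ ↦ [ξ=ρ], σ ↦ [σ].
For each subset V ⊆ X/∼, compute π^{-1}(V) ⊆ X and check whether π^{-1}(V) ∈ τ. V is open in τ_Q iff π^{-1}(V) ∈ τ.
  V = {}: π^{-1}(V) = ∅ ∈ τ ✓.
  V = {[ξ=ρ]}: π^{-1}(V) = {ξ, ρ} ∈ τ ✓.
  V = {[σ]}: π^{-1}(V) = {σ} ∉ τ ✗.
  V = {[ξ=ρ], [σ]}: π^{-1}(V) = {ξ, ρ, σ} ∈ τ ✓.
Open sets in the quotient: τ_Q = {{}, {[ξ=ρ]}, {[ξ=ρ], [σ]}} (3 elements).


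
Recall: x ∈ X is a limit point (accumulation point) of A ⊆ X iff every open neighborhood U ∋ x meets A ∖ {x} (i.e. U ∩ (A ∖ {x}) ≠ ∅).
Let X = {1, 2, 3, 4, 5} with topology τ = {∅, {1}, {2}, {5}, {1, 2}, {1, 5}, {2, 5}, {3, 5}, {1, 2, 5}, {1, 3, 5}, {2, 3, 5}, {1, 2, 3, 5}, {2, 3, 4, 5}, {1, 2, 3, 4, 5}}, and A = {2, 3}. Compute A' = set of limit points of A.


A' = {4}

For each x ∈ X, list the open sets U ∈ τ with x ∈ U, then check whether U ∩ (A ∖ {x}) ≠ ∅ for every such U.
  x = 1: open {1} ∋ x has {1} ∩ (A ∖ {1}) = ∅, so x is NOT a limit point.
  x = 2: open {2} ∋ x has {2} ∩ (A ∖ {2}) = ∅, so x is NOT a limit point.
  x = 3: open {3, 5} ∋ x has {3, 5} ∩ (A ∖ {3}) = ∅, so x is NOT a limit point.
  x = 4: opens ∋ x are {2, 3, 4, 5}, {1, 2, 3, 4, 5}; each meets A ∖ {4}, so x IS a limit point.
  x = 5: open {5} ∋ x has {5} ∩ (A ∖ {5}) = ∅, so x is NOT a limit point.
Collecting: A' = {4}.


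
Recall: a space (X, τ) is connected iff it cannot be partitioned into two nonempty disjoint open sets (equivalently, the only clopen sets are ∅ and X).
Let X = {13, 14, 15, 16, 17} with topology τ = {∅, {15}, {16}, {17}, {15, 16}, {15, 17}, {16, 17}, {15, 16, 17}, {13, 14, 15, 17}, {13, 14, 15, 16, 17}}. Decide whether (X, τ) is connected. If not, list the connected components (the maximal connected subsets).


(X, τ) is disconnected; components = [{16}, {13, 14, 15, 17}].

Find clopen sets (U ∈ τ with X ∖ U ∈ τ):
  U = ∅, X ∖ U = {13, 14, 15, 16, 17} — both open, so U is clopen.
  U = {16}, X ∖ U = {13, 14, 15, 17} — both open, so U is clopen.
  U = {13, 14, 15, 17}, X ∖ U = {16} — both open, so U is clopen.
  U = {13, 14, 15, 16, 17}, X ∖ U = ∅ — both open, so U is clopen.
Nontrivial clopen(s) exist: e.g. {13, 14, 15, 17}. So (X, τ) is disconnected.
Compute connected components by grouping points that agree on all clopens:
  component: {16}
  component: {13, 14, 15, 17}


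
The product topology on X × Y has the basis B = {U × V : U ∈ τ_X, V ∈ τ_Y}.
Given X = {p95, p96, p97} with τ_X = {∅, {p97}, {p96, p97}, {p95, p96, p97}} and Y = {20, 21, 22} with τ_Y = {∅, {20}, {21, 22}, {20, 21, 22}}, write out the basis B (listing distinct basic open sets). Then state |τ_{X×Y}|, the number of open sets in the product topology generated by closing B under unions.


Basis B = {∅ × ∅, {p97} × {20}, {p96, p97} × {20}, {p97} × {21, 22}, {p95, p96, p97} × {20}, {p97} × {20, 21, 22}, {p96, p97} × {21, 22}, {p95, p96, p97} × {21, 22}, {p96, p97} × {20, 21, 22}, {p95, p96, p97} × {20, 21, 22}}; |τ_{X×Y}| = 16.

Enumerate products U × V with U ∈ τ_X, V ∈ τ_Y (deduplicated):
  ∅ × ∅ = {} (∅)
  {p97} × {20} = {(p97,20)}
  {p96, p97} × {20} = {(p96,20), (p97,20)}
  {p97} × {21, 22} = {(p97,21), (p97,22)}
  {p95, p96, p97} × {20} = {(p95,20), (p96,20), (p97,20)}
  {p97} × {20, 21, 22} = {(p97,20), (p97,21), (p97,22)}
  {p96, p97} × {21, 22} = {(p96,21), (p96,22), (p97,21), (p97,22)}
  {p95, p96, p97} × {21, 22} = {(p95,21), (p95,22), (p96,21), (p96,22), (p97,21), (p97,22)}
  {p96, p97} × {20, 21, 22} = {(p96,20), (p96,21), (p96,22), (p97,20), (p97,21), (p97,22)}
  {p95, p96, p97} × {20, 21, 22} = {(p95,20), (p95,21), (p95,22), (p96,20), (p96,21), (p96,22), (p97,20), (p97,21), (p97,22)}
These 10 distinct sets form the basis B.
Close under arbitrary unions to get τ_{X×Y}; counting gives |τ_{X×Y}| = 16.


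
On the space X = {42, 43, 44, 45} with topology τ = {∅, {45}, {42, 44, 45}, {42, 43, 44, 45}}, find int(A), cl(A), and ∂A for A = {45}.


int(A) = {45}, cl(A) = {42, 43, 44, 45}, ∂A = {42, 43, 44}.

Closed sets in (X, τ) are complements of opens:
  closed(X, τ) = {∅, {43}, {42, 43, 44}, {42, 43, 44, 45}}.
int(A) = ⋃ {U ∈ τ : U ⊆ A}. Opens contained in A: ∅, {45}.
Taking the union of these: int(A) = {45}.
cl(A) = ⋂ {C closed : A ⊆ C}. Closed sets containing A: {42, 43, 44, 45}.
Intersecting these: cl(A) = {42, 43, 44, 45}.
∂A = cl(A) ∖ int(A) = {42, 43, 44, 45} ∖ {45} = {42, 43, 44}.


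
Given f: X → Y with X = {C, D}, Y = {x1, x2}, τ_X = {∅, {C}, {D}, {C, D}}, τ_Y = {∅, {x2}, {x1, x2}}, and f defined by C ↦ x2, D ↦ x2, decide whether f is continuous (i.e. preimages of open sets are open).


f IS continuous.

Compute f^{-1}(U) for each U ∈ τ_Y:
  U = ∅: f^{-1}(U) = ∅ ∈ τ_X ✓.
  U = {x2}: f^{-1}(U) = {C, D} ∈ τ_X ✓.
  U = {x1, x2}: f^{-1}(U) = {C, D} ∈ τ_X ✓.
Every preimage lies in τ_X, so f IS continuous.


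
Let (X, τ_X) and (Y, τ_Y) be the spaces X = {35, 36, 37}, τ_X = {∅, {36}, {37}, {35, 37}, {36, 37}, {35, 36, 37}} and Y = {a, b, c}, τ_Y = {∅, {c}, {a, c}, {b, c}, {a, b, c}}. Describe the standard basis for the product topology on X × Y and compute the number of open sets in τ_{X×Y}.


Basis B = {∅ × ∅, {36} × {c}, {37} × {c}, {35, 37} × {c}, {36} × {a, c}, {36} × {b, c}, {36, 37} × {c}, {37} × {a, c}, {37} × {b, c}, {35, 36, 37} × {c}, {36} × {a, b, c}, {37} × {a, b, c}, {35, 37} × {a, c}, {35, 37} × {b, c}, {36, 37} × {a, c}, {36, 37} × {b, c}, {35, 37} × {a, b, c}, {35, 36, 37} × {a, c}, {35, 36, 37} × {b, c}, {36, 37} × {a, b, c}, {35, 36, 37} × {a, b, c}}; |τ_{X×Y}| = 70.

Enumerate products U × V with U ∈ τ_X, V ∈ τ_Y (deduplicated):
  ∅ × ∅ = {} (∅)
  {36} × {c} = {(36,c)}
  {37} × {c} = {(37,c)}
  {35, 37} × {c} = {(35,c), (37,c)}
  {36} × {a, c} = {(36,a), (36,c)}
  {36} × {b, c} = {(36,b), (36,c)}
  {36, 37} × {c} = {(36,c), (37,c)}
  {37} × {a, c} = {(37,a), (37,c)}
  {37} × {b, c} = {(37,b), (37,c)}
  {35, 36, 37} × {c} = {(35,c), (36,c), (37,c)}
  {36} × {a, b, c} = {(36,a), (36,b), (36,c)}
  {37} × {a, b, c} = {(37,a), (37,b), (37,c)}
  {35, 37} × {a, c} = {(35,a), (35,c), (37,a), (37,c)}
  {35, 37} × {b, c} = {(35,b), (35,c), (37,b), (37,c)}
  {36, 37} × {a, c} = {(36,a), (36,c), (37,a), (37,c)}
  {36, 37} × {b, c} = {(36,b), (36,c), (37,b), (37,c)}
  {35, 37} × {a, b, c} = {(35,a), (35,b), (35,c), (37,a), (37,b), (37,c)}
  {35, 36, 37} × {a, c} = {(35,a), (35,c), (36,a), (36,c), (37,a), (37,c)}
  {35, 36, 37} × {b, c} = {(35,b), (35,c), (36,b), (36,c), (37,b), (37,c)}
  {36, 37} × {a, b, c} = {(36,a), (36,b), (36,c), (37,a), (37,b), (37,c)}
  {35, 36, 37} × {a, b, c} = {(35,a), (35,b), (35,c), (36,a), (36,b), (36,c), (37,a), (37,b), (37,c)}
These 21 distinct sets form the basis B.
Close under arbitrary unions to get τ_{X×Y}; counting gives |τ_{X×Y}| = 70.
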